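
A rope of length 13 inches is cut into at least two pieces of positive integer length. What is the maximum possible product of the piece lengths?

108

Define m[k] = max over 1≤i<k of i · max(k−i, m[k−i]); the inner max lets the remainder stay uncut if that's better.
m[2] = 1·max(1,0) = 1·1 = 1
m[3] = max(1·2, 2·1) = 2
m[4] = max(1·3, 2·2, 3·1) = 4
m[5] = max(1·4, 2·3, 3·2, 4·1) = 6
m[6] = max(1·6, 2·4, 3·3, 4·2, 5·1) = 9
m[7] = max(1·9, 2·6, 3·4, 4·3, 5·2, 6·1) = 12
m[8] = max(1·12, 2·9, 3·6, …, 6·2, 7·1) = 18
m[9] = max(1·18, 2·12, 3·9, …, 7·2, 8·1) = 27
m[10] = max(1·27, 2·18, 3·12, …, 8·2, 9·1) = 36
m[11] = max(1·36, 2·27, 3·18, …, 9·2, 10·1) = 54
m[12] = max(1·54, 2·36, 3·27, …, 10·2, 11·1) = 81
m[13] = max(1·81, 2·54, 3·36, …, 11·2, 12·1) = 108
One optimal split: 3 + 3 + 3 + 2 + 2; product 3·3·3·2·2 = 108.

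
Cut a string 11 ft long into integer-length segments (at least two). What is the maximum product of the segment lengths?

Define g[k] = max over 1≤i<k of i · max(k−i, g[k−i]); the inner max lets the remainder stay uncut if that's better.
g[2] = 1×max(1,0) = 1×1 = 1
g[3] = 1×max(2,1) = 1×2 = 2
g[4] = 2×max(2,1) = 2×2 = 4
g[5] = 2×max(3,2) = 2×3 = 6
g[6] = 3×max(3,2) = 3×3 = 9
g[7] = 2×max(5,6) = 2×6 = 12
g[8] = 2×max(6,9) = 2×9 = 18
g[9] = 3×max(6,9) = 3×9 = 27
g[10] = 2×max(8,18) = 2×18 = 36
g[11] = 2×max(9,27) = 2×27 = 54
One optimal split: 3 + 3 + 3 + 2; product 3×3×3×2 = 54.

54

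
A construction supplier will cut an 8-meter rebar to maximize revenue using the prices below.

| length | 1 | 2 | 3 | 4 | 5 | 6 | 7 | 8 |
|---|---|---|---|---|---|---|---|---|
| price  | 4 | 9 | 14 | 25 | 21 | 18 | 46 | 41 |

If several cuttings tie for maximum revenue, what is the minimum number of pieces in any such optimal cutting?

Consider every possible first cut. r[k] is the best of p[i]+r[k−i] over all sellable i≤k.
r[1] = 4
r[2] = max(4+4, 9+0) = 9
r[3] = max(4+9, 9+4, 14+0) = 14
r[4] = max(4+14, 9+9, 14+4, 25+0) = 25
r[5] = max(4+25, 9+14, 14+9, 25+4, 21+0) = 29
r[6] = max(4+29, 9+25, 14+14, 25+9, 21+4, 18+0) = 34
r[7] = max(4+34, 9+29, 14+25, …, 18+4, 46+0) = 46
r[8] = max(4+46, 9+34, 14+29, …, 46+4, 41+0) = 50
Maximum revenue is ₹50.
Now minimize piece count subject to staying optimal: for each k, pieces[k] = 1 + min over i with p[i]+r[k−i]=r[k] of pieces[k−i].
pieces[5] = 2
pieces[6] = 2
pieces[7] = 1
pieces[8] = 2

2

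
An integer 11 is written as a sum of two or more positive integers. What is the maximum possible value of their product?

54

Define g[k] = max over 1≤i<k of i · max(k−i, g[k−i]); the inner max lets the remainder stay uncut if that's better.
g[2] = 1*max(1,0) = 1*1 = 1
g[3] = 1*max(2,1) = 1*2 = 2
g[4] = 2*max(2,1) = 2*2 = 4
g[5] = 2*max(3,2) = 2*3 = 6
g[6] = 3*max(3,2) = 3*3 = 9
g[7] = 2*max(5,6) = 2*6 = 12
g[8] = 2*max(6,9) = 2*9 = 18
g[9] = 3*max(6,9) = 3*9 = 27
g[10] = 2*max(8,18) = 2*18 = 36
g[11] = 2*max(9,27) = 2*27 = 54
One optimal split: 3 + 3 + 3 + 2; product 3*3*3*2 = 54.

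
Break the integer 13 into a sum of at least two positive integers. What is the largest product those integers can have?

Let f[k] be the best product for length k (with at least one cut). For each first piece i, the rest contributes max(k−i, f[k−i]).
Small cases: f[2]=1, f[3]=2, f[4]=4, f[5]=6, f[6]=9, f[7]=12.
f[8] = 2·max(6,9) = 2·9 = 18
f[9] = 3·max(6,9) = 3·9 = 27
f[10] = 2·max(8,18) = 2·18 = 36
f[11] = 2·max(9,27) = 2·27 = 54
f[12] = 3·max(9,27) = 3·27 = 81
f[13] = 2·max(11,54) = 2·54 = 108
One optimal split: 3 + 3 + 3 + 2 + 2; product 3·3·3·2·2 = 108.

108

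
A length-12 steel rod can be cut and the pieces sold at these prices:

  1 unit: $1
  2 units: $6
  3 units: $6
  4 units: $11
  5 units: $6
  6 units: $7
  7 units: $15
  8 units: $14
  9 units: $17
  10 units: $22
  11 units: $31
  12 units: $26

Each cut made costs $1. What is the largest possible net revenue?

Consider every possible first cut. v[k] is the best of p[i]+v[k−i] over all sellable i≤k, charging 1 whenever i<k.
v[1] = 1
v[2] = max(1+1-1, 6+0) = 6
v[3] = max(1+6-1, 6+1-1, 6+0) = 6
v[4] = max(1+6-1, 6+6-1, 6+1-1, 11+0) = 11
v[5] = max(1+11-1, 6+6-1, 6+6-1, 11+1-1, 6+0) = 11
v[6] = max(1+11-1, 6+11-1, 6+6-1, 11+6-1, 6+1-1, 7+0) = 16
v[7] = max(1+16-1, 6+11-1, 6+11-1, …, 7+1-1, 15+0) = 16
v[8] = max(1+16-1, 6+16-1, 6+11-1, …, 15+1-1, 14+0) = 21
v[9] = max(1+21-1, 6+16-1, 6+16-1, …, 14+1-1, 17+0) = 21
v[10] = max(1+21-1, 6+21-1, 6+16-1, …, 17+1-1, 22+0) = 26
v[11] = max(1+26-1, 6+21-1, 6+21-1, …, 22+1-1, 31+0) = 31
v[12] = max(1+31-1, 6+26-1, 6+21-1, …, 31+1-1, 26+0) = 31
One optimal plan: pieces 11 + 1 (1 cut) → $32 − $1 = $31.

31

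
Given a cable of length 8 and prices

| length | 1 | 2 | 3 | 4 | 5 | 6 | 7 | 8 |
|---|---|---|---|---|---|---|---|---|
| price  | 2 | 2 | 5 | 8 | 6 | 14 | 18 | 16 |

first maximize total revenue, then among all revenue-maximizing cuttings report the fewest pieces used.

2

Consider every possible first cut. r[k] is the best of p[i]+r[k−i] over all sellable i≤k.
r[1] = 2
r[2] = 4  (first piece 1, then r[1]=2)
r[3] = 6  (first piece 1, then r[2]=4)
r[4] = 8  (first piece 1, then r[3]=6)
r[5] = 10  (first piece 1, then r[4]=8)
r[6] = 14
r[7] = 18
r[8] = 20  (first piece 1, then r[7]=18)
Maximum revenue is €20.
Now minimize piece count subject to staying optimal: for each k, pieces[k] = 1 + min over i with p[i]+r[k−i]=r[k] of pieces[k−i].
pieces[5] = 2
pieces[6] = 1
pieces[7] = 1
pieces[8] = 2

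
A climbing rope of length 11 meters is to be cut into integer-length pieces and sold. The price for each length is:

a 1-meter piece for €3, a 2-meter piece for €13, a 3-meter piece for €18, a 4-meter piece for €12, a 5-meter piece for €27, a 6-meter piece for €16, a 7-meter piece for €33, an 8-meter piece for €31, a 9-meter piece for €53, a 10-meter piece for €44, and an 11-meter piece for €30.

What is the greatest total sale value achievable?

Let R[k] be the best obtainable value from length k. For each k, try every first piece i and keep the best of price[i] + R[k−i].
R[1] = 3
R[2] = 13
R[3] = 18
R[4] = 26  (first piece 2, then R[2]=13)
R[5] = 31  (first piece 2, then R[3]=18)
R[6] = 39  (first piece 2, then R[4]=26)
R[7] = 44  (first piece 2, then R[5]=31)
R[8] = 52  (first piece 2, then R[6]=39)
R[9] = 57  (first piece 2, then R[7]=44)
R[10] = 65  (first piece 2, then R[8]=52)
R[11] = 70  (first piece 2, then R[9]=57)
One optimal cutting: 3 + 2 + 2 + 2 + 2 → €18 + €13 + €13 + €13 + €13 = €70.

70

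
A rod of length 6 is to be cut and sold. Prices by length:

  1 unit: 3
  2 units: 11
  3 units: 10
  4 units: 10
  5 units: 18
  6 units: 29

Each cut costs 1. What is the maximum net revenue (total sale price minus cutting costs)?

31

Let r[k] be the best obtainable value from length k. For each k, try every first piece i and keep the best of price[i] + r[k−i] minus the 1 cut fee when i<k.
r[1] = 3
r[2] = max(3+3-1, 11+0) = 11
r[3] = max(3+11-1, 11+3-1, 10+0) = 13
r[4] = max(3+13-1, 11+11-1, 10+3-1, 10+0) = 21
r[5] = max(3+21-1, 11+13-1, 10+11-1, 10+3-1, 18+0) = 23
r[6] = max(3+23-1, 11+21-1, 10+13-1, 10+11-1, 18+3-1, 29+0) = 31
One optimal plan: pieces 2 + 2 + 2 (2 cuts) → 33 − 2 = 31.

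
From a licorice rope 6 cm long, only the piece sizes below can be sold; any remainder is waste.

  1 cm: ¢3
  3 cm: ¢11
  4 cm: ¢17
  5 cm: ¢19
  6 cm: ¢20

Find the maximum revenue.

Build best[k] bottom-up: best[k] = max over allowed piece i of (p[i] + best[k−i]).
best[1] = 3
best[2] = 6  (first piece 1, then best[1]=3)
best[3] = max(3+6, 11+0) = 11
best[4] = max(3+11, 11+3, 17+0) = 17
best[5] = max(3+17, 11+6, 17+3, 19+0) = 20
best[6] = max(3+20, 11+11, 17+6, 19+3, 20+0) = 23
One optimal cutting: 4 + 1 + 1 → ¢23.

23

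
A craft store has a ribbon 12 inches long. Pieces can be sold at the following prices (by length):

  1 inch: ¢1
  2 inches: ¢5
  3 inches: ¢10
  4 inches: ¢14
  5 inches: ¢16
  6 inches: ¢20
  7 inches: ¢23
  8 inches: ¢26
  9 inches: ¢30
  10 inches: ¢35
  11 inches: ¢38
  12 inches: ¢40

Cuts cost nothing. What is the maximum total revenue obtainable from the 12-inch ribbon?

Let v[k] be the best obtainable value from length k. For each k, try every first piece i and keep the best of price[i] + v[k−i].
v[1] = 1
v[2] = 5
v[3] = 10
v[4] = 14
v[5] = 16
v[6] = 20  (first piece 3, then v[3]=10)
v[7] = 24  (first piece 3, then v[4]=14)
v[8] = 28  (first piece 4, then v[4]=14)
v[9] = 30  (first piece 3, then v[6]=20)
v[10] = 35
v[11] = 38  (first piece 3, then v[8]=28)
v[12] = 42  (first piece 4, then v[8]=28)
One optimal cutting: 4 + 4 + 4 → ¢14 + ¢14 + ¢14 = ¢42.

42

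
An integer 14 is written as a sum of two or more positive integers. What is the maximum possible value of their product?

162

Fill m[k] for k=2..14: at each k try every first piece i and multiply by the better of (k−i) uncut or m[k−i].
Small cases: m[2]=1, m[3]=2, m[4]=4, m[5]=6, m[6]=9, m[7]=12.
m[8] = 2×max(6,9) = 2×9 = 18
m[9] = 3×max(6,9) = 3×9 = 27
m[10] = 2×max(8,18) = 2×18 = 36
m[11] = 2×max(9,27) = 2×27 = 54
m[12] = 3×max(9,27) = 3×27 = 81
m[13] = 2×max(11,54) = 2×54 = 108
m[14] = 2×max(12,81) = 2×81 = 162
One optimal split: 3 + 3 + 3 + 3 + 2; product 3×3×3×3×2 = 162.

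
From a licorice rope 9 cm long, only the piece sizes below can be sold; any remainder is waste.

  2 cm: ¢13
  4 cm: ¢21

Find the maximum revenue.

Consider every possible first cut. best[k] is the best of p[i]+best[k−i] over all sellable i≤k.
best[1] = 0
best[2] = 13
best[3] = 13
best[4] = 26  (first piece 2, then best[2]=13)
best[5] = 26
best[6] = 39  (first piece 2, then best[4]=26)
best[7] = 39
best[8] = 52  (first piece 2, then best[6]=39)
best[9] = 52
One optimal cutting: pieces 2 + 2 + 2 + 2 with 1 cm of scrap → ¢52.

52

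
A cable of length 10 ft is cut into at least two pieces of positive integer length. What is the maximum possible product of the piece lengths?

Define prod[k] = max over 1≤i<k of i · max(k−i, prod[k−i]); the inner max lets the remainder stay uncut if that's better.
prod[2] = 1*max(1,0) = 1*1 = 1
prod[3] = 1*max(2,1) = 1*2 = 2
prod[4] = 2*max(2,1) = 2*2 = 4
prod[5] = 2*max(3,2) = 2*3 = 6
prod[6] = 3*max(3,2) = 3*3 = 9
prod[7] = 2*max(5,6) = 2*6 = 12
prod[8] = 2*max(6,9) = 2*9 = 18
prod[9] = 3*max(6,9) = 3*9 = 27
prod[10] = 2*max(8,18) = 2*18 = 36
One optimal split: 3 + 3 + 2 + 2; product 3*3*2*2 = 36.

36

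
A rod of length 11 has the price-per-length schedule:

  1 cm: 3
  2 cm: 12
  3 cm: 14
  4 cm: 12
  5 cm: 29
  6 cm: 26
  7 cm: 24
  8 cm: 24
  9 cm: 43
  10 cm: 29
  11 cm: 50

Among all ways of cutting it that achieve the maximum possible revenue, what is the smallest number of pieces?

Consider every possible first cut. r[k] is the best of p[i]+r[k−i] over all sellable i≤k.
r[1] = 3
r[2] = 12
r[3] = 15  (first piece 1, then r[2]=12)
r[4] = 24  (first piece 2, then r[2]=12)
r[5] = 29
r[6] = 36  (first piece 2, then r[4]=24)
r[7] = 41  (first piece 2, then r[5]=29)
r[8] = 48  (first piece 2, then r[6]=36)
r[9] = 53  (first piece 2, then r[7]=41)
r[10] = 60  (first piece 2, then r[8]=48)
r[11] = 65  (first piece 2, then r[9]=53)
Maximum revenue is 65.
Now minimize piece count subject to staying optimal: for each k, pieces[k] = 1 + min over i with p[i]+r[k−i]=r[k] of pieces[k−i].
pieces[8] = 4
pieces[9] = 3
pieces[10] = 5
pieces[11] = 4

4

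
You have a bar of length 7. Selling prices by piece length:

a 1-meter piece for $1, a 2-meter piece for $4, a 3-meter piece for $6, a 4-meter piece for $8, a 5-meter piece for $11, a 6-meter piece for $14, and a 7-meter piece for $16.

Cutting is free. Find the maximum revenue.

16

Let R[k] be the best obtainable value from length k. For each k, try every first piece i and keep the best of price[i] + R[k−i].
R[1] = 1
R[2] = 4
R[3] = 6
R[4] = 8  (first piece 2, then R[2]=4)
R[5] = 11
R[6] = 14
R[7] = 16
Best is to sell the whole 7-meter piece uncut for $16.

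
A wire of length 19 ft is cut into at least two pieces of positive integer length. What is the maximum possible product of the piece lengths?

Define prod[k] = max over 1≤i<k of i · max(k−i, prod[k−i]); the inner max lets the remainder stay uncut if that's better.
Small cases: prod[2]=1, prod[3]=2, prod[4]=4, prod[5]=6, prod[6]=9, prod[7]=12, prod[8]=18, prod[9]=27, prod[10]=36, prod[11]=54, prod[12]=81, prod[13]=108.
prod[14] = max(1·108, 2·81, 3·54, …, 12·2, 13·1) = 162
prod[15] = max(1·162, 2·108, 3·81, …, 13·2, 14·1) = 243
prod[16] = max(1·243, 2·162, 3·108, …, 14·2, 15·1) = 324
prod[17] = max(1·324, 2·243, 3·162, …, 15·2, 16·1) = 486
prod[18] = max(1·486, 2·324, 3·243, …, 16·2, 17·1) = 729
prod[19] = max(1·729, 2·486, 3·324, …, 17·2, 18·1) = 972
One optimal split: 3 + 3 + 3 + 3 + 3 + 2 + 2; product 3·3·3·3·3·2·2 = 972.

972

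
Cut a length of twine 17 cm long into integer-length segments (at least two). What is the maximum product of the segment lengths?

Let g[k] be the best product for length k (with at least one cut). For each first piece i, the rest contributes max(k−i, g[k−i]).
g[2] = 1×max(1,0) = 1×1 = 1
g[3] = max(1×2, 2×1) = 2
g[4] = max(1×3, 2×2, 3×1) = 4
g[5] = max(1×4, 2×3, 3×2, 4×1) = 6
g[6] = max(1×6, 2×4, 3×3, 4×2, 5×1) = 9
g[7] = max(1×9, 2×6, 3×4, 4×3, 5×2, 6×1) = 12
g[8] = max(1×12, 2×9, 3×6, …, 6×2, 7×1) = 18
g[9] = max(1×18, 2×12, 3×9, …, 7×2, 8×1) = 27
g[10] = max(1×27, 2×18, 3×12, …, 8×2, 9×1) = 36
g[11] = max(1×36, 2×27, 3×18, …, 9×2, 10×1) = 54
g[12] = max(1×54, 2×36, 3×27, …, 10×2, 11×1) = 81
g[13] = max(1×81, 2×54, 3×36, …, 11×2, 12×1) = 108
g[14] = max(1×108, 2×81, 3×54, …, 12×2, 13×1) = 162
g[15] = max(1×162, 2×108, 3×81, …, 13×2, 14×1) = 243
g[16] = max(1×243, 2×162, 3×108, …, 14×2, 15×1) = 324
g[17] = max(1×324, 2×243, 3×162, …, 15×2, 16×1) = 486
One optimal split: 3 + 3 + 3 + 3 + 3 + 2; product 3×3×3×3×3×2 = 486.

486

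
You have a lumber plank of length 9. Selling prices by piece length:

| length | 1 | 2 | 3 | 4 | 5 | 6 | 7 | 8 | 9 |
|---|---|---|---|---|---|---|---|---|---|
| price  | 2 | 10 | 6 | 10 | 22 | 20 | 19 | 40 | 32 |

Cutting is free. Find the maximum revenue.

Consider every possible first cut. v[k] is the best of p[i]+v[k−i] over all sellable i≤k.
v[1] = 2
v[2] = max(2+2, 10+0) = 10
v[3] = max(2+10, 10+2, 6+0) = 12
v[4] = max(2+12, 10+10, 6+2, 10+0) = 20
v[5] = max(2+20, 10+12, 6+10, 10+2, 22+0) = 22
v[6] = max(2+22, 10+20, 6+12, 10+10, 22+2, 20+0) = 30
v[7] = max(2+30, 10+22, 6+20, …, 20+2, 19+0) = 32
v[8] = max(2+32, 10+30, 6+22, …, 19+2, 40+0) = 40
v[9] = max(2+40, 10+32, 6+30, …, 40+2, 32+0) = 42
One optimal cutting: 2 + 2 + 2 + 2 + 1 → $10 + $10 + $10 + $10 + $2 = $42.

42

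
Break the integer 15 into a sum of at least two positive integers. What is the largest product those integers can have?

243

Let m[k] be the best product for length k (with at least one cut). For each first piece i, the rest contributes max(k−i, m[k−i]).
m[2] = 1·max(1,0) = 1·1 = 1
m[3] = 1·max(2,1) = 1·2 = 2
m[4] = 2·max(2,1) = 2·2 = 4
m[5] = 2·max(3,2) = 2·3 = 6
m[6] = 3·max(3,2) = 3·3 = 9
m[7] = 2·max(5,6) = 2·6 = 12
m[8] = 2·max(6,9) = 2·9 = 18
m[9] = 3·max(6,9) = 3·9 = 27
m[10] = 2·max(8,18) = 2·18 = 36
m[11] = 2·max(9,27) = 2·27 = 54
m[12] = 3·max(9,27) = 3·27 = 81
m[13] = 2·max(11,54) = 2·54 = 108
m[14] = 2·max(12,81) = 2·81 = 162
m[15] = 3·max(12,81) = 3·81 = 243
One optimal split: 3 + 3 + 3 + 3 + 3; product 3·3·3·3·3 = 243.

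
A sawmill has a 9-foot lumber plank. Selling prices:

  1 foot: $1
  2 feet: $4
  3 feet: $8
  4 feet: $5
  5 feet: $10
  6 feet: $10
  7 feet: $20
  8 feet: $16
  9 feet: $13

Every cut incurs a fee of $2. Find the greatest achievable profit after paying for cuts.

Let r[k] be the best obtainable value from length k. For each k, try every first piece i and keep the best of price[i] + r[k−i] minus the 2 cut fee when i<k.
r[1] = 1
r[2] = max(1+1-2, 4+0) = 4
r[3] = max(1+4-2, 4+1-2, 8+0) = 8
r[4] = max(1+8-2, 4+4-2, 8+1-2, 5+0) = 7
r[5] = max(1+7-2, 4+8-2, 8+4-2, 5+1-2, 10+0) = 10
r[6] = max(1+10-2, 4+7-2, 8+8-2, 5+4-2, 10+1-2, 10+0) = 14
r[7] = max(1+14-2, 4+10-2, 8+7-2, …, 10+1-2, 20+0) = 20
r[8] = max(1+20-2, 4+14-2, 8+10-2, …, 20+1-2, 16+0) = 19
r[9] = max(1+19-2, 4+20-2, 8+14-2, …, 16+1-2, 13+0) = 22
One optimal plan: pieces 7 + 2 (1 cut) → $24 − $2 = $22.

22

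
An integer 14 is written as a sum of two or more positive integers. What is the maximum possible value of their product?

162

Define f[k] = max over 1≤i<k of i · max(k−i, f[k−i]); the inner max lets the remainder stay uncut if that's better.
Small cases: f[2]=1, f[3]=2, f[4]=4, f[5]=6, f[6]=9, f[7]=12.
f[8] = max(1×12, 2×9, 3×6, …, 6×2, 7×1) = 18
f[9] = max(1×18, 2×12, 3×9, …, 7×2, 8×1) = 27
f[10] = max(1×27, 2×18, 3×12, …, 8×2, 9×1) = 36
f[11] = max(1×36, 2×27, 3×18, …, 9×2, 10×1) = 54
f[12] = max(1×54, 2×36, 3×27, …, 10×2, 11×1) = 81
f[13] = max(1×81, 2×54, 3×36, …, 11×2, 12×1) = 108
f[14] = max(1×108, 2×81, 3×54, …, 12×2, 13×1) = 162
One optimal split: 3 + 3 + 3 + 3 + 2; product 3×3×3×3×2 = 162.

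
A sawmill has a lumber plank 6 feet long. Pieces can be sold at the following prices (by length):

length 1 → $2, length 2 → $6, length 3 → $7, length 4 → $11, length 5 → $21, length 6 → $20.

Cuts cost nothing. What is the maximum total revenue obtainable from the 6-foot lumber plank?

23

Build v[k] bottom-up: v[k] = max over allowed piece i of (p[i] + v[k−i]).
v[1] = 2
v[2] = max(2+2, 6+0) = 6
v[3] = max(2+6, 6+2, 7+0) = 8
v[4] = max(2+8, 6+6, 7+2, 11+0) = 12
v[5] = max(2+12, 6+8, 7+6, 11+2, 21+0) = 21
v[6] = max(2+21, 6+12, 7+8, 11+6, 21+2, 20+0) = 23
One optimal cutting: 5 + 1 → $21 + $2 = $23.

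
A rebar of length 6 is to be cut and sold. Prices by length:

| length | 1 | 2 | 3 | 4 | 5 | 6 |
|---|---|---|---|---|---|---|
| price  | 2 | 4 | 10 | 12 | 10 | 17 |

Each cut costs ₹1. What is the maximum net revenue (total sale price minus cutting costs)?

19

Consider every possible first cut. net[k] is the best of p[i]+net[k−i] over all sellable i≤k, charging 1 whenever i<k.
net[1] = 2
net[2] = max(2+2-1, 4+0) = 4
net[3] = max(2+4-1, 4+2-1, 10+0) = 10
net[4] = max(2+10-1, 4+4-1, 10+2-1, 12+0) = 12
net[5] = max(2+12-1, 4+10-1, 10+4-1, 12+2-1, 10+0) = 13
net[6] = max(2+13-1, 4+12-1, 10+10-1, 12+4-1, 10+2-1, 17+0) = 19
One optimal plan: pieces 3 + 3 (1 cut) → ₹20 − ₹1 = ₹19.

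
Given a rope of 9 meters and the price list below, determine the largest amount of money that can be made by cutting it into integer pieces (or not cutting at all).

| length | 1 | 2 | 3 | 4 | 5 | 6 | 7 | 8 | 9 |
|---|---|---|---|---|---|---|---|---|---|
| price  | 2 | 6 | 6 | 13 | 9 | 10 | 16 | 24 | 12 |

Let r[k] be the best obtainable value from length k. For each k, try every first piece i and keep the best of price[i] + r[k−i].
r[1] = 2
r[2] = 6
r[3] = 8  (first piece 1, then r[2]=6)
r[4] = 13
r[5] = 15  (first piece 1, then r[4]=13)
r[6] = 19  (first piece 2, then r[4]=13)
r[7] = 21  (first piece 1, then r[6]=19)
r[8] = 26  (first piece 4, then r[4]=13)
r[9] = 28  (first piece 1, then r[8]=26)
One optimal cutting: 4 + 4 + 1 → $13 + $13 + $2 = $28.

28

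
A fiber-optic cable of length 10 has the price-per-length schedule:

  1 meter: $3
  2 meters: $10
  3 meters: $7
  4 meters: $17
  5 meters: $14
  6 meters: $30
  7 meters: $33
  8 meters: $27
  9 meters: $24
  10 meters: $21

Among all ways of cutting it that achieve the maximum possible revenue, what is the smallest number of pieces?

3

Let r[k] be the best obtainable value from length k. For each k, try every first piece i and keep the best of price[i] + r[k−i].
r[1] = 3
r[2] = max(3+3, 10+0) = 10
r[3] = max(3+10, 10+3, 7+0) = 13
r[4] = max(3+13, 10+10, 7+3, 17+0) = 20
r[5] = max(3+20, 10+13, 7+10, 17+3, 14+0) = 23
r[6] = max(3+23, 10+20, 7+13, 17+10, 14+3, 30+0) = 30
r[7] = max(3+30, 10+23, 7+20, …, 30+3, 33+0) = 33
r[8] = max(3+33, 10+30, 7+23, …, 33+3, 27+0) = 40
r[9] = max(3+40, 10+33, 7+30, …, 27+3, 24+0) = 43
r[10] = max(3+43, 10+40, 7+33, …, 24+3, 21+0) = 50
Maximum revenue is $50.
Now minimize piece count subject to staying optimal: for each k, pieces[k] = 1 + min over i with p[i]+r[k−i]=r[k] of pieces[k−i].
pieces[7] = 1
pieces[8] = 2
pieces[9] = 2
pieces[10] = 3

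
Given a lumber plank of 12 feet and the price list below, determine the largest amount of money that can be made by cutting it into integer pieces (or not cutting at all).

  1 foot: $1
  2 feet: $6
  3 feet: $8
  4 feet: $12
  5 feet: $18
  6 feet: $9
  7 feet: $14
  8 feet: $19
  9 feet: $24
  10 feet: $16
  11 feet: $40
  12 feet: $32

Let r[k] be the best obtainable value from length k. For each k, try every first piece i and keep the best of price[i] + r[k−i].
r[1] = 1
r[2] = max(1+1, 6+0) = 6
r[3] = max(1+6, 6+1, 8+0) = 8
r[4] = max(1+8, 6+6, 8+1, 12+0) = 12
r[5] = max(1+12, 6+8, 8+6, 12+1, 18+0) = 18
r[6] = max(1+18, 6+12, 8+8, 12+6, 18+1, 9+0) = 19
r[7] = max(1+19, 6+18, 8+12, …, 9+1, 14+0) = 24
r[8] = max(1+24, 6+19, 8+18, …, 14+1, 19+0) = 26
r[9] = max(1+26, 6+24, 8+19, …, 19+1, 24+0) = 30
r[10] = max(1+30, 6+26, 8+24, …, 24+1, 16+0) = 36
r[11] = max(1+36, 6+30, 8+26, …, 16+1, 40+0) = 40
r[12] = max(1+40, 6+36, 8+30, …, 40+1, 32+0) = 42
One optimal cutting: 5 + 5 + 2 → $18 + $18 + $6 = $42.

42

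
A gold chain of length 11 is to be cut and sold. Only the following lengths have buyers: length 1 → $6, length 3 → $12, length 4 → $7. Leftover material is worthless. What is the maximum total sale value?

66

Consider every possible first cut. f[k] is the best of p[i]+f[k−i] over all sellable i≤k.
f[1] = 6
f[2] = 12  (first piece 1, then f[1]=6)
f[3] = 18  (first piece 1, then f[2]=12)
f[4] = 24  (first piece 1, then f[3]=18)
f[5] = 30  (first piece 1, then f[4]=24)
f[6] = 36  (first piece 1, then f[5]=30)
f[7] = 42  (first piece 1, then f[6]=36)
f[8] = 48  (first piece 1, then f[7]=42)
f[9] = 54  (first piece 1, then f[8]=48)
f[10] = 60  (first piece 1, then f[9]=54)
f[11] = 66  (first piece 1, then f[10]=60)
One optimal cutting: 1 + 1 + 1 + 1 + 1 + 1 + 1 + 1 + 1 + 1 + 1 → $66.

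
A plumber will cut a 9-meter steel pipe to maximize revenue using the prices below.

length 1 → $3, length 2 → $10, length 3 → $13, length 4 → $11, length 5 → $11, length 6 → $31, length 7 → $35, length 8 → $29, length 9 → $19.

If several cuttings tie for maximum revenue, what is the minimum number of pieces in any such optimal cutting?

Consider every possible first cut. r[k] is the best of p[i]+r[k−i] over all sellable i≤k.
r[1] = 3
r[2] = max(3+3, 10+0) = 10
r[3] = max(3+10, 10+3, 13+0) = 13
r[4] = max(3+13, 10+10, 13+3, 11+0) = 20
r[5] = max(3+20, 10+13, 13+10, 11+3, 11+0) = 23
r[6] = max(3+23, 10+20, 13+13, 11+10, 11+3, 31+0) = 31
r[7] = max(3+31, 10+23, 13+20, …, 31+3, 35+0) = 35
r[8] = max(3+35, 10+31, 13+23, …, 35+3, 29+0) = 41
r[9] = max(3+41, 10+35, 13+31, …, 29+3, 19+0) = 45
Maximum revenue is $45.
Now minimize piece count subject to staying optimal: for each k, pieces[k] = 1 + min over i with p[i]+r[k−i]=r[k] of pieces[k−i].
pieces[6] = 1
pieces[7] = 1
pieces[8] = 2
pieces[9] = 2

2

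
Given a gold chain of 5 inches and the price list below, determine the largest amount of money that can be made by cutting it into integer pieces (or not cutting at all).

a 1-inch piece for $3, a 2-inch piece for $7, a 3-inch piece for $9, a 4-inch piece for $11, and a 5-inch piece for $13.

Build v[k] bottom-up: v[k] = max over allowed piece i of (p[i] + v[k−i]).
v[1] = 3
v[2] = max(3+3, 7+0) = 7
v[3] = max(3+7, 7+3, 9+0) = 10
v[4] = max(3+10, 7+7, 9+3, 11+0) = 14
v[5] = max(3+14, 7+10, 9+7, 11+3, 13+0) = 17
One optimal cutting: 2 + 2 + 1 → $7 + $7 + $3 = $17.

17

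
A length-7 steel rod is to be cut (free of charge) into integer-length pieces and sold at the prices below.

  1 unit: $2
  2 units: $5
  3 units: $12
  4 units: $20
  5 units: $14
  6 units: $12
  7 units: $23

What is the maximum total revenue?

Consider every possible first cut. best[k] is the best of p[i]+best[k−i] over all sellable i≤k.
best[1] = 2
best[2] = max(2+2, 5+0) = 5
best[3] = max(2+5, 5+2, 12+0) = 12
best[4] = max(2+12, 5+5, 12+2, 20+0) = 20
best[5] = max(2+20, 5+12, 12+5, 20+2, 14+0) = 22
best[6] = max(2+22, 5+20, 12+12, 20+5, 14+2, 12+0) = 25
best[7] = max(2+25, 5+22, 12+20, …, 12+2, 23+0) = 32
One optimal cutting: 4 + 3 → $20 + $12 = $32.

32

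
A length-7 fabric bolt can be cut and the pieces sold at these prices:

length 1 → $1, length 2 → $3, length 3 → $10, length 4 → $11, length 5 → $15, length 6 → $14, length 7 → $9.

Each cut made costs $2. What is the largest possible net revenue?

Build net[k] bottom-up: net[k] = max over allowed piece i of (p[i] + net[k−i]) − 2 per cut.
net[1] = 1
net[2] = 3
net[3] = 10
net[4] = 11
net[5] = 15
net[6] = 18  (first piece 3, then net[3]=10)
net[7] = 19  (first piece 3, then net[4]=11)
One optimal plan: pieces 4 + 3 (1 cut) → $21 − $2 = $19.

19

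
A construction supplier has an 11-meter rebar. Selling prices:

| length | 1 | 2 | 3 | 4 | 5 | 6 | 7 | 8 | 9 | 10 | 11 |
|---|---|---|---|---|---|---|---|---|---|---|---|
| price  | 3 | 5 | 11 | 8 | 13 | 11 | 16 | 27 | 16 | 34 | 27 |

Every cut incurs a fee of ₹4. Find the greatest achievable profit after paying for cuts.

34

Build r[k] bottom-up: r[k] = max over allowed piece i of (p[i] + r[k−i]) − 4 per cut.
r[1] = 3
r[2] = max(3+3-4, 5+0) = 5
r[3] = max(3+5-4, 5+3-4, 11+0) = 11
r[4] = max(3+11-4, 5+5-4, 11+3-4, 8+0) = 10
r[5] = max(3+10-4, 5+11-4, 11+5-4, 8+3-4, 13+0) = 13
r[6] = max(3+13-4, 5+10-4, 11+11-4, 8+5-4, 13+3-4, 11+0) = 18
r[7] = max(3+18-4, 5+13-4, 11+10-4, …, 11+3-4, 16+0) = 17
r[8] = max(3+17-4, 5+18-4, 11+13-4, …, 16+3-4, 27+0) = 27
r[9] = max(3+27-4, 5+17-4, 11+18-4, …, 27+3-4, 16+0) = 26
r[10] = max(3+26-4, 5+27-4, 11+17-4, …, 16+3-4, 34+0) = 34
r[11] = max(3+34-4, 5+26-4, 11+27-4, …, 34+3-4, 27+0) = 34
One optimal plan: pieces 8 + 3 (1 cut) → ₹38 − ₹4 = ₹34.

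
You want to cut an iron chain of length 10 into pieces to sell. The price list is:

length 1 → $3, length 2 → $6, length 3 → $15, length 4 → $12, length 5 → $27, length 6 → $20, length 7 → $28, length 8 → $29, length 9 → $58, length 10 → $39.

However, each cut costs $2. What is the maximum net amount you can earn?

Consider every possible first cut. v[k] is the best of p[i]+v[k−i] over all sellable i≤k, charging 2 whenever i<k.
v[1] = 3
v[2] = max(3+3-2, 6+0) = 6
v[3] = max(3+6-2, 6+3-2, 15+0) = 15
v[4] = max(3+15-2, 6+6-2, 15+3-2, 12+0) = 16
v[5] = max(3+16-2, 6+15-2, 15+6-2, 12+3-2, 27+0) = 27
v[6] = max(3+27-2, 6+16-2, 15+15-2, 12+6-2, 27+3-2, 20+0) = 28
v[7] = max(3+28-2, 6+27-2, 15+16-2, …, 20+3-2, 28+0) = 31
v[8] = max(3+31-2, 6+28-2, 15+27-2, …, 28+3-2, 29+0) = 40
v[9] = max(3+40-2, 6+31-2, 15+28-2, …, 29+3-2, 58+0) = 58
v[10] = max(3+58-2, 6+40-2, 15+31-2, …, 58+3-2, 39+0) = 59
One optimal plan: pieces 9 + 1 (1 cut) → $61 − $2 = $59.

59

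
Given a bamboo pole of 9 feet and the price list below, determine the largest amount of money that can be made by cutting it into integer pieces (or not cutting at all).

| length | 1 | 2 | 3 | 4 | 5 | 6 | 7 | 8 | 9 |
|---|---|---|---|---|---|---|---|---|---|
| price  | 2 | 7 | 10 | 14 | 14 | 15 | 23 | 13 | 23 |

31

Build R[k] bottom-up: R[k] = max over allowed piece i of (p[i] + R[k−i]).
R[1] = 2
R[2] = max(2+2, 7+0) = 7
R[3] = max(2+7, 7+2, 10+0) = 10
R[4] = max(2+10, 7+7, 10+2, 14+0) = 14
R[5] = max(2+14, 7+10, 10+7, 14+2, 14+0) = 17
R[6] = max(2+17, 7+14, 10+10, 14+7, 14+2, 15+0) = 21
R[7] = max(2+21, 7+17, 10+14, …, 15+2, 23+0) = 24
R[8] = max(2+24, 7+21, 10+17, …, 23+2, 13+0) = 28
R[9] = max(2+28, 7+24, 10+21, …, 13+2, 23+0) = 31
One optimal cutting: 3 + 2 + 2 + 2 → $10 + $7 + $7 + $7 = $31.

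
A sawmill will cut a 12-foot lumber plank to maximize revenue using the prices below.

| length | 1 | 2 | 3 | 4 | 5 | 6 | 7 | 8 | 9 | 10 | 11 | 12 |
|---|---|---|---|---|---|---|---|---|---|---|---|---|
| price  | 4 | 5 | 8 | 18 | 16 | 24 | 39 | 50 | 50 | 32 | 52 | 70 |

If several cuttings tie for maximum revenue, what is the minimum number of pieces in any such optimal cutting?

Consider every possible first cut. r[k] is the best of p[i]+r[k−i] over all sellable i≤k.
r[1] = 4
r[2] = 8  (first piece 1, then r[1]=4)
r[3] = 12  (first piece 1, then r[2]=8)
r[4] = 18
r[5] = 22  (first piece 1, then r[4]=18)
r[6] = 26  (first piece 1, then r[5]=22)
r[7] = 39
r[8] = 50
r[9] = 54  (first piece 1, then r[8]=50)
r[10] = 58  (first piece 1, then r[9]=54)
r[11] = 62  (first piece 1, then r[10]=58)
r[12] = 70
Maximum revenue is $70.
Now minimize piece count subject to staying optimal: for each k, pieces[k] = 1 + min over i with p[i]+r[k−i]=r[k] of pieces[k−i].
pieces[9] = 2
pieces[10] = 3
pieces[11] = 4
pieces[12] = 1

1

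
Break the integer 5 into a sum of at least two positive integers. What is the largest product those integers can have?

Define g[k] = max over 1≤i<k of i · max(k−i, g[k−i]); the inner max lets the remainder stay uncut if that's better.
g[2] = 1×max(1,0) = 1×1 = 1
g[3] = 1×max(2,1) = 1×2 = 2
g[4] = 2×max(2,1) = 2×2 = 4
g[5] = 2×max(3,2) = 2×3 = 6
One optimal split: 3 + 2; product 3×2 = 6.

6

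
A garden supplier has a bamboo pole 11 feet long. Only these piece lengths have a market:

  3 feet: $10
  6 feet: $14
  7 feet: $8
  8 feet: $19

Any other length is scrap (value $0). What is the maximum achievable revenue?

30

Consider every possible first cut. r[k] is the best of p[i]+r[k−i] over all sellable i≤k.
r[1] = 0
r[2] = 0
r[3] = 10
r[4] = 10
r[5] = 10
r[6] = 20  (first piece 3, then r[3]=10)
r[7] = 20
r[8] = 20
r[9] = 30  (first piece 3, then r[6]=20)
r[10] = 30
r[11] = 30
One optimal cutting: pieces 3 + 3 + 3 with 2 feet of scrap → $30.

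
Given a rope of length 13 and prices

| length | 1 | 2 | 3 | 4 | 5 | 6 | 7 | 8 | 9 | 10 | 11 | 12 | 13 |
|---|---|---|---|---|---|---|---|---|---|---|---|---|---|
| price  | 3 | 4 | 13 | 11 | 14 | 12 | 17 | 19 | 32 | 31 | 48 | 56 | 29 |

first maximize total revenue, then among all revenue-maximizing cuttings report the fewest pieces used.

2

Let r[k] be the best obtainable value from length k. For each k, try every first piece i and keep the best of price[i] + r[k−i].
r[1] = 3
r[2] = max(3+3, 4+0) = 6
r[3] = max(3+6, 4+3, 13+0) = 13
r[4] = max(3+13, 4+6, 13+3, 11+0) = 16
r[5] = max(3+16, 4+13, 13+6, 11+3, 14+0) = 19
r[6] = max(3+19, 4+16, 13+13, 11+6, 14+3, 12+0) = 26
r[7] = max(3+26, 4+19, 13+16, …, 12+3, 17+0) = 29
r[8] = max(3+29, 4+26, 13+19, …, 17+3, 19+0) = 32
r[9] = max(3+32, 4+29, 13+26, …, 19+3, 32+0) = 39
r[10] = max(3+39, 4+32, 13+29, …, 32+3, 31+0) = 42
r[11] = max(3+42, 4+39, 13+32, …, 31+3, 48+0) = 48
r[12] = max(3+48, 4+42, 13+39, …, 48+3, 56+0) = 56
r[13] = max(3+56, 4+48, 13+42, …, 56+3, 29+0) = 59
Maximum revenue is €59.
Now minimize piece count subject to staying optimal: for each k, pieces[k] = 1 + min over i with p[i]+r[k−i]=r[k] of pieces[k−i].
pieces[10] = 4
pieces[11] = 1
pieces[12] = 1
pieces[13] = 2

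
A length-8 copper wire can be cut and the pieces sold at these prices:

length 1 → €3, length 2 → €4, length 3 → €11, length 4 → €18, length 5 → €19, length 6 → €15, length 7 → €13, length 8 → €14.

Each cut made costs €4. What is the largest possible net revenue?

Build net[k] bottom-up: net[k] = max over allowed piece i of (p[i] + net[k−i]) − 4 per cut.
net[1] = 3
net[2] = 4
net[3] = 11
net[4] = 18
net[5] = 19
net[6] = 18  (first piece 1, then net[5]=19)
net[7] = 25  (first piece 3, then net[4]=18)
net[8] = 32  (first piece 4, then net[4]=18)
One optimal plan: pieces 4 + 4 (1 cut) → €36 − €4 = €32.

32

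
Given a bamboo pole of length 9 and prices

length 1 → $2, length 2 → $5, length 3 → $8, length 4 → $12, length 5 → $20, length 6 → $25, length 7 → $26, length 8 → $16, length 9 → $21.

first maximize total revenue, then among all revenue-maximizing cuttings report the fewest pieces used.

Let r[k] be the best obtainable value from length k. For each k, try every first piece i and keep the best of price[i] + r[k−i].
r[1] = 2
r[2] = 5
r[3] = 8
r[4] = 12
r[5] = 20
r[6] = 25
r[7] = 27  (first piece 1, then r[6]=25)
r[8] = 30  (first piece 2, then r[6]=25)
r[9] = 33  (first piece 3, then r[6]=25)
Maximum revenue is $33.
Now minimize piece count subject to staying optimal: for each k, pieces[k] = 1 + min over i with p[i]+r[k−i]=r[k] of pieces[k−i].
pieces[6] = 1
pieces[7] = 2
pieces[8] = 2
pieces[9] = 2

2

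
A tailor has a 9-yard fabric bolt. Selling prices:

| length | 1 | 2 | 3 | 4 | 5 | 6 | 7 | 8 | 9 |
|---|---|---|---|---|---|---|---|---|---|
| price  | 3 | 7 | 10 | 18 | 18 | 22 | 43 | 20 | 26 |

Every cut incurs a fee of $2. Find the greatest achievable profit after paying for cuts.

Let v[k] be the best obtainable value from length k. For each k, try every first piece i and keep the best of price[i] + v[k−i] minus the 2 cut fee when i<k.
v[1] = 3
v[2] = max(3+3-2, 7+0) = 7
v[3] = max(3+7-2, 7+3-2, 10+0) = 10
v[4] = max(3+10-2, 7+7-2, 10+3-2, 18+0) = 18
v[5] = max(3+18-2, 7+10-2, 10+7-2, 18+3-2, 18+0) = 19
v[6] = max(3+19-2, 7+18-2, 10+10-2, 18+7-2, 18+3-2, 22+0) = 23
v[7] = max(3+23-2, 7+19-2, 10+18-2, …, 22+3-2, 43+0) = 43
v[8] = max(3+43-2, 7+23-2, 10+19-2, …, 43+3-2, 20+0) = 44
v[9] = max(3+44-2, 7+43-2, 10+23-2, …, 20+3-2, 26+0) = 48
One optimal plan: pieces 7 + 2 (1 cut) → $50 − $2 = $48.

48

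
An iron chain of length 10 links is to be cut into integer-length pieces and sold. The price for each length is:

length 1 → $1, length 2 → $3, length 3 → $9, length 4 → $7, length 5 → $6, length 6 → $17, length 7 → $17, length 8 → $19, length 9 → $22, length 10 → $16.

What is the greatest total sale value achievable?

Build v[k] bottom-up: v[k] = max over allowed piece i of (p[i] + v[k−i]).
v[1] = 1
v[2] = max(1+1, 3+0) = 3
v[3] = max(1+3, 3+1, 9+0) = 9
v[4] = max(1+9, 3+3, 9+1, 7+0) = 10
v[5] = max(1+10, 3+9, 9+3, 7+1, 6+0) = 12
v[6] = max(1+12, 3+10, 9+9, 7+3, 6+1, 17+0) = 18
v[7] = max(1+18, 3+12, 9+10, …, 17+1, 17+0) = 19
v[8] = max(1+19, 3+18, 9+12, …, 17+1, 19+0) = 21
v[9] = max(1+21, 3+19, 9+18, …, 19+1, 22+0) = 27
v[10] = max(1+27, 3+21, 9+19, …, 22+1, 16+0) = 28
One optimal cutting: 3 + 3 + 3 + 1 → $9 + $9 + $9 + $1 = $28.

28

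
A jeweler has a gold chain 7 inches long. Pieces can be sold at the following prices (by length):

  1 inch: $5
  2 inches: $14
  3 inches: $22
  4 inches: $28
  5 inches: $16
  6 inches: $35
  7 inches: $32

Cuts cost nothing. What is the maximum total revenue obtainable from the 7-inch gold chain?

50

Build R[k] bottom-up: R[k] = max over allowed piece i of (p[i] + R[k−i]).
R[1] = 5
R[2] = max(5+5, 14+0) = 14
R[3] = max(5+14, 14+5, 22+0) = 22
R[4] = max(5+22, 14+14, 22+5, 28+0) = 28
R[5] = max(5+28, 14+22, 22+14, 28+5, 16+0) = 36
R[6] = max(5+36, 14+28, 22+22, 28+14, 16+5, 35+0) = 44
R[7] = max(5+44, 14+36, 22+28, …, 35+5, 32+0) = 50
One optimal cutting: 3 + 2 + 2 → $22 + $14 + $14 = $50.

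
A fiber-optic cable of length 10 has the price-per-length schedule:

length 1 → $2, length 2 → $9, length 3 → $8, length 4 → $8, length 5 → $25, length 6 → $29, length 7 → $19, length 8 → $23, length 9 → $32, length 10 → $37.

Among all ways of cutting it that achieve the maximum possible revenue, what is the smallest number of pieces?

Build r[k] bottom-up: r[k] = max over allowed piece i of (p[i] + r[k−i]).
r[1] = 2
r[2] = 9
r[3] = 11  (first piece 1, then r[2]=9)
r[4] = 18  (first piece 2, then r[2]=9)
r[5] = 25
r[6] = 29
r[7] = 34  (first piece 2, then r[5]=25)
r[8] = 38  (first piece 2, then r[6]=29)
r[9] = 43  (first piece 2, then r[7]=34)
r[10] = 50  (first piece 5, then r[5]=25)
Maximum revenue is $50.
Now minimize piece count subject to staying optimal: for each k, pieces[k] = 1 + min over i with p[i]+r[k−i]=r[k] of pieces[k−i].
pieces[7] = 2
pieces[8] = 2
pieces[9] = 3
pieces[10] = 2

2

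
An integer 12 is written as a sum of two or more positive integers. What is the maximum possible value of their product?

81

Let m[k] be the best product for length k (with at least one cut). For each first piece i, the rest contributes max(k−i, m[k−i]).
m[2] = 1×max(1,0) = 1×1 = 1
m[3] = 1×max(2,1) = 1×2 = 2
m[4] = 2×max(2,1) = 2×2 = 4
m[5] = 2×max(3,2) = 2×3 = 6
m[6] = 3×max(3,2) = 3×3 = 9
m[7] = 2×max(5,6) = 2×6 = 12
m[8] = 2×max(6,9) = 2×9 = 18
m[9] = 3×max(6,9) = 3×9 = 27
m[10] = 2×max(8,18) = 2×18 = 36
m[11] = 2×max(9,27) = 2×27 = 54
m[12] = 3×max(9,27) = 3×27 = 81
One optimal split: 3 + 3 + 3 + 3; product 3×3×3×3 = 81.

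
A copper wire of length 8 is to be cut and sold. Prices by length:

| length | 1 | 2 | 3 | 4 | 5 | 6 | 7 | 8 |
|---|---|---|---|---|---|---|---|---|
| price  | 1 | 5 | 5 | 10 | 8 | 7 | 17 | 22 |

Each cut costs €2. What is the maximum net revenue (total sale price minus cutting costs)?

22

Let v[k] be the best obtainable value from length k. For each k, try every first piece i and keep the best of price[i] + v[k−i] minus the 2 cut fee when i<k.
v[1] = 1
v[2] = max(1+1-2, 5+0) = 5
v[3] = max(1+5-2, 5+1-2, 5+0) = 5
v[4] = max(1+5-2, 5+5-2, 5+1-2, 10+0) = 10
v[5] = max(1+10-2, 5+5-2, 5+5-2, 10+1-2, 8+0) = 9
v[6] = max(1+9-2, 5+10-2, 5+5-2, 10+5-2, 8+1-2, 7+0) = 13
v[7] = max(1+13-2, 5+9-2, 5+10-2, …, 7+1-2, 17+0) = 17
v[8] = max(1+17-2, 5+13-2, 5+9-2, …, 17+1-2, 22+0) = 22
Best is to make no cuts and sell whole for €22.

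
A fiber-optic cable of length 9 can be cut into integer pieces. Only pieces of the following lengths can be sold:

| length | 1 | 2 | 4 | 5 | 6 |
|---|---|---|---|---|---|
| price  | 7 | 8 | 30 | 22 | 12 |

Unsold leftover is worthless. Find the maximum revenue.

Let f[k] be the best obtainable value from length k. For each k, try every first piece i and keep the best of price[i] + f[k−i].
f[1] = 7
f[2] = 14  (first piece 1, then f[1]=7)
f[3] = 21  (first piece 1, then f[2]=14)
f[4] = 30
f[5] = 37  (first piece 1, then f[4]=30)
f[6] = 44  (first piece 1, then f[5]=37)
f[7] = 51  (first piece 1, then f[6]=44)
f[8] = 60  (first piece 4, then f[4]=30)
f[9] = 67  (first piece 1, then f[8]=60)
One optimal cutting: 4 + 4 + 1 → $67.

67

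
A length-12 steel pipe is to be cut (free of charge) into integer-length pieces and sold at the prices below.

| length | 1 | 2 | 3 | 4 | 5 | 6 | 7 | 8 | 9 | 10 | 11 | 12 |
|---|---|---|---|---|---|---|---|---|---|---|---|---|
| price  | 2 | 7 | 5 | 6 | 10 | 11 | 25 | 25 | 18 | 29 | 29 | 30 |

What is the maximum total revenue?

42

Let r[k] be the best obtainable value from length k. For each k, try every first piece i and keep the best of price[i] + r[k−i].
r[1] = 2
r[2] = max(2+2, 7+0) = 7
r[3] = max(2+7, 7+2, 5+0) = 9
r[4] = max(2+9, 7+7, 5+2, 6+0) = 14
r[5] = max(2+14, 7+9, 5+7, 6+2, 10+0) = 16
r[6] = max(2+16, 7+14, 5+9, 6+7, 10+2, 11+0) = 21
r[7] = max(2+21, 7+16, 5+14, …, 11+2, 25+0) = 25
r[8] = max(2+25, 7+21, 5+16, …, 25+2, 25+0) = 28
r[9] = max(2+28, 7+25, 5+21, …, 25+2, 18+0) = 32
r[10] = max(2+32, 7+28, 5+25, …, 18+2, 29+0) = 35
r[11] = max(2+35, 7+32, 5+28, …, 29+2, 29+0) = 39
r[12] = max(2+39, 7+35, 5+32, …, 29+2, 30+0) = 42
One optimal cutting: 2 + 2 + 2 + 2 + 2 + 2 → $7 + $7 + $7 + $7 + $7 + $7 = $42.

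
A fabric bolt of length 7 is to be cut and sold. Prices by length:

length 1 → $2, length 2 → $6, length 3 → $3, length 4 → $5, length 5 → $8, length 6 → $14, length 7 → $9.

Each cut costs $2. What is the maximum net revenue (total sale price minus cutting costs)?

Let r[k] be the best obtainable value from length k. For each k, try every first piece i and keep the best of price[i] + r[k−i] minus the 2 cut fee when i<k.
r[1] = 2
r[2] = 6
r[3] = 6  (first piece 1, then r[2]=6)
r[4] = 10  (first piece 2, then r[2]=6)
r[5] = 10  (first piece 1, then r[4]=10)
r[6] = 14  (first piece 2, then r[4]=10)
r[7] = 14  (first piece 1, then r[6]=14)
One optimal plan: pieces 2 + 2 + 2 + 1 (3 cuts) → $20 − $6 = $14.

14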